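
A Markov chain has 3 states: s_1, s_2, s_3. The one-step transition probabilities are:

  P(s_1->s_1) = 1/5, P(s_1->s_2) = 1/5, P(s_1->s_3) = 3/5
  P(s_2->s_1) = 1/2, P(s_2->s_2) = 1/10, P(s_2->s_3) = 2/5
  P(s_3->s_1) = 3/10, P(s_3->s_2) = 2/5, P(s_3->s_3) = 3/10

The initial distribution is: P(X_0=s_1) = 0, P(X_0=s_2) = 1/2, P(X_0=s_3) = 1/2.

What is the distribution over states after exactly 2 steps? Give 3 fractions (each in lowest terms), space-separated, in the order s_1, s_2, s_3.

Answer: 31/100 49/200 89/200

Derivation:
Propagating the distribution step by step (d_{t+1} = d_t * P):
d_0 = (s_1=0, s_2=1/2, s_3=1/2)
  d_1[s_1] = 0*1/5 + 1/2*1/2 + 1/2*3/10 = 2/5
  d_1[s_2] = 0*1/5 + 1/2*1/10 + 1/2*2/5 = 1/4
  d_1[s_3] = 0*3/5 + 1/2*2/5 + 1/2*3/10 = 7/20
d_1 = (s_1=2/5, s_2=1/4, s_3=7/20)
  d_2[s_1] = 2/5*1/5 + 1/4*1/2 + 7/20*3/10 = 31/100
  d_2[s_2] = 2/5*1/5 + 1/4*1/10 + 7/20*2/5 = 49/200
  d_2[s_3] = 2/5*3/5 + 1/4*2/5 + 7/20*3/10 = 89/200
d_2 = (s_1=31/100, s_2=49/200, s_3=89/200)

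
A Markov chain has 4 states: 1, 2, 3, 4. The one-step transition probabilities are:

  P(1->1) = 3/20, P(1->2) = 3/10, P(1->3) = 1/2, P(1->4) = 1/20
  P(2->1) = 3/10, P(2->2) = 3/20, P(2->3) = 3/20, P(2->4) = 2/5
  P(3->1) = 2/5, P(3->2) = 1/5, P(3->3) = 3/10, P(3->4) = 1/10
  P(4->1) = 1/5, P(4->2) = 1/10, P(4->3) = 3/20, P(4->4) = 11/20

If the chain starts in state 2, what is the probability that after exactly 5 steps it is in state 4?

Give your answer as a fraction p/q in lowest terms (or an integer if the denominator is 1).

Computing P^5 by repeated multiplication:
P^1 =
  1: [3/20, 3/10, 1/2, 1/20]
  2: [3/10, 3/20, 3/20, 2/5]
  3: [2/5, 1/5, 3/10, 1/10]
  4: [1/5, 1/10, 3/20, 11/20]
P^2 =
  1: [129/400, 39/200, 111/400, 41/200]
  2: [23/100, 73/400, 111/400, 31/100]
  3: [13/50, 11/50, 67/200, 37/200]
  4: [23/100, 4/25, 97/400, 147/400]
P^3 =
  1: [2071/8000, 101/500, 609/2000, 1877/8000]
  2: [1049/4000, 1463/8000, 2177/8000, 1131/4000]
  3: [69/250, 393/2000, 233/800, 189/800]
  4: [253/1000, 713/4000, 427/1600, 483/1600]
P^4 =
  1: [8581/32000, 7693/40000, 9161/32000, 20259/80000]
  2: [649/2500, 30209/160000, 45217/160000, 21519/80000]
  3: [2641/10000, 3883/20000, 23223/80000, 20117/80000]
  4: [5171/20000, 931/5000, 44573/160000, 44267/160000]
P^5 =
  1: [841859/3200000, 307001/1600000, 3671/12800, 826389/3200000]
  2: [3359/12800, 606787/3200000, 906403/3200000, 42353/160000]
  3: [105707/400000, 30649/160000, 91513/320000, 413117/1600000]
  4: [209127/800000, 60441/320000, 180659/640000, 855787/3200000]

(P^5)[2 -> 4] = 42353/160000

Answer: 42353/160000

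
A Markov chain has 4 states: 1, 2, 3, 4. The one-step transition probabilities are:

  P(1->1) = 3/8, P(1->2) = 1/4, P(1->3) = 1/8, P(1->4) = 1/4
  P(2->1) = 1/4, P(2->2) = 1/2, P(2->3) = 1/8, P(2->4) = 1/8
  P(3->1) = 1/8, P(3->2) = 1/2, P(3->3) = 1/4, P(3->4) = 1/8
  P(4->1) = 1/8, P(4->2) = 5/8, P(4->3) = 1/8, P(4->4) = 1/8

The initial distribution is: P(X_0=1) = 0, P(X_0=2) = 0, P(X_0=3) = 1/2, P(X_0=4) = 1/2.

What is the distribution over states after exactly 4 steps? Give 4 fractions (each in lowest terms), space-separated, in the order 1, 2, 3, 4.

Answer: 249/1024 3757/8192 1171/8192 159/1024

Derivation:
Propagating the distribution step by step (d_{t+1} = d_t * P):
d_0 = (1=0, 2=0, 3=1/2, 4=1/2)
  d_1[1] = 0*3/8 + 0*1/4 + 1/2*1/8 + 1/2*1/8 = 1/8
  d_1[2] = 0*1/4 + 0*1/2 + 1/2*1/2 + 1/2*5/8 = 9/16
  d_1[3] = 0*1/8 + 0*1/8 + 1/2*1/4 + 1/2*1/8 = 3/16
  d_1[4] = 0*1/4 + 0*1/8 + 1/2*1/8 + 1/2*1/8 = 1/8
d_1 = (1=1/8, 2=9/16, 3=3/16, 4=1/8)
  d_2[1] = 1/8*3/8 + 9/16*1/4 + 3/16*1/8 + 1/8*1/8 = 29/128
  d_2[2] = 1/8*1/4 + 9/16*1/2 + 3/16*1/2 + 1/8*5/8 = 31/64
  d_2[3] = 1/8*1/8 + 9/16*1/8 + 3/16*1/4 + 1/8*1/8 = 19/128
  d_2[4] = 1/8*1/4 + 9/16*1/8 + 3/16*1/8 + 1/8*1/8 = 9/64
d_2 = (1=29/128, 2=31/64, 3=19/128, 4=9/64)
  d_3[1] = 29/128*3/8 + 31/64*1/4 + 19/128*1/8 + 9/64*1/8 = 31/128
  d_3[2] = 29/128*1/4 + 31/64*1/2 + 19/128*1/2 + 9/64*5/8 = 59/128
  d_3[3] = 29/128*1/8 + 31/64*1/8 + 19/128*1/4 + 9/64*1/8 = 147/1024
  d_3[4] = 29/128*1/4 + 31/64*1/8 + 19/128*1/8 + 9/64*1/8 = 157/1024
d_3 = (1=31/128, 2=59/128, 3=147/1024, 4=157/1024)
  d_4[1] = 31/128*3/8 + 59/128*1/4 + 147/1024*1/8 + 157/1024*1/8 = 249/1024
  d_4[2] = 31/128*1/4 + 59/128*1/2 + 147/1024*1/2 + 157/1024*5/8 = 3757/8192
  d_4[3] = 31/128*1/8 + 59/128*1/8 + 147/1024*1/4 + 157/1024*1/8 = 1171/8192
  d_4[4] = 31/128*1/4 + 59/128*1/8 + 147/1024*1/8 + 157/1024*1/8 = 159/1024
d_4 = (1=249/1024, 2=3757/8192, 3=1171/8192, 4=159/1024)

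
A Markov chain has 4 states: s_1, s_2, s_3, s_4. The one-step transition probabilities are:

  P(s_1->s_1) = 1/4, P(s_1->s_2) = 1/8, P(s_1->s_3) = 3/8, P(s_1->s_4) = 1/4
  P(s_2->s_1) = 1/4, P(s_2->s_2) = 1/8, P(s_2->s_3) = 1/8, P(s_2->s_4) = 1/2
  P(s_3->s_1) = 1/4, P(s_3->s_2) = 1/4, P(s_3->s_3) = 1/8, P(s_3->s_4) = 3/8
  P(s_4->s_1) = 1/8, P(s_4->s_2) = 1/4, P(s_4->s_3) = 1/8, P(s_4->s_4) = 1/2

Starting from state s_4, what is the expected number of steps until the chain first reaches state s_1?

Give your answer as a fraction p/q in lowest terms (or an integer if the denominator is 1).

Let h_i = expected steps to first reach s_1 from state i.
Boundary: h_s_1 = 0.
First-step equations for the other states:
  h_s_2 = 1 + 1/4*h_s_1 + 1/8*h_s_2 + 1/8*h_s_3 + 1/2*h_s_4
  h_s_3 = 1 + 1/4*h_s_1 + 1/4*h_s_2 + 1/8*h_s_3 + 3/8*h_s_4
  h_s_4 = 1 + 1/8*h_s_1 + 1/4*h_s_2 + 1/8*h_s_3 + 1/2*h_s_4

Substituting h_s_1 = 0 and rearranging gives the linear system (I - Q) h = 1:
  [7/8, -1/8, -1/2] . (h_s_2, h_s_3, h_s_4) = 1
  [-1/4, 7/8, -3/8] . (h_s_2, h_s_3, h_s_4) = 1
  [-1/4, -1/8, 1/2] . (h_s_2, h_s_3, h_s_4) = 1

Solving yields:
  h_s_2 = 512/97
  h_s_3 = 504/97
  h_s_4 = 576/97

Starting state is s_4, so the expected hitting time is h_s_4 = 576/97.

Answer: 576/97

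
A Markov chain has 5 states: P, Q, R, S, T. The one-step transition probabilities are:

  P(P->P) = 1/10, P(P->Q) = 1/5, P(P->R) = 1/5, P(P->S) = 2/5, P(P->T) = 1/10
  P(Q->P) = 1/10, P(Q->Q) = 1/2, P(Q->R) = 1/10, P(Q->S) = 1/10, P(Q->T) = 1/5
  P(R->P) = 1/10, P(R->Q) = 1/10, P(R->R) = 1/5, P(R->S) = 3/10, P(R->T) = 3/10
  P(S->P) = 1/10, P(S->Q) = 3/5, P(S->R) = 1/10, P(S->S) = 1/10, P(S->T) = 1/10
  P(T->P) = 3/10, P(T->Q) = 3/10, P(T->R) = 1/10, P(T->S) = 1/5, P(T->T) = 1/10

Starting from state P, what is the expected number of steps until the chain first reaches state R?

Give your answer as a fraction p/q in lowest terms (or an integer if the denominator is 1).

Answer: 2050/257

Derivation:
Let h_i = expected steps to first reach R from state i.
Boundary: h_R = 0.
First-step equations for the other states:
  h_P = 1 + 1/10*h_P + 1/5*h_Q + 1/5*h_R + 2/5*h_S + 1/10*h_T
  h_Q = 1 + 1/10*h_P + 1/2*h_Q + 1/10*h_R + 1/10*h_S + 1/5*h_T
  h_S = 1 + 1/10*h_P + 3/5*h_Q + 1/10*h_R + 1/10*h_S + 1/10*h_T
  h_T = 1 + 3/10*h_P + 3/10*h_Q + 1/10*h_R + 1/5*h_S + 1/10*h_T

Substituting h_R = 0 and rearranging gives the linear system (I - Q) h = 1:
  [9/10, -1/5, -2/5, -1/10] . (h_P, h_Q, h_S, h_T) = 1
  [-1/10, 1/2, -1/10, -1/5] . (h_P, h_Q, h_S, h_T) = 1
  [-1/10, -3/5, 9/10, -1/10] . (h_P, h_Q, h_S, h_T) = 1
  [-3/10, -3/10, -1/5, 9/10] . (h_P, h_Q, h_S, h_T) = 1

Solving yields:
  h_P = 2050/257
  h_Q = 2272/257
  h_S = 2276/257
  h_T = 2232/257

Starting state is P, so the expected hitting time is h_P = 2050/257.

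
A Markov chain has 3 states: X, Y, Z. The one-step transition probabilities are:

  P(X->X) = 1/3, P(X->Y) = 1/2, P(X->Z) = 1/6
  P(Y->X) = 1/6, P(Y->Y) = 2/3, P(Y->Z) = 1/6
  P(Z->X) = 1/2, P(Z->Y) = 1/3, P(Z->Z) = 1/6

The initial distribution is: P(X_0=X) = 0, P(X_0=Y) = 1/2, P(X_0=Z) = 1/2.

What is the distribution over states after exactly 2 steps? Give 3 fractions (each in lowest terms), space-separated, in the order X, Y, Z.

Answer: 5/18 5/9 1/6

Derivation:
Propagating the distribution step by step (d_{t+1} = d_t * P):
d_0 = (X=0, Y=1/2, Z=1/2)
  d_1[X] = 0*1/3 + 1/2*1/6 + 1/2*1/2 = 1/3
  d_1[Y] = 0*1/2 + 1/2*2/3 + 1/2*1/3 = 1/2
  d_1[Z] = 0*1/6 + 1/2*1/6 + 1/2*1/6 = 1/6
d_1 = (X=1/3, Y=1/2, Z=1/6)
  d_2[X] = 1/3*1/3 + 1/2*1/6 + 1/6*1/2 = 5/18
  d_2[Y] = 1/3*1/2 + 1/2*2/3 + 1/6*1/3 = 5/9
  d_2[Z] = 1/3*1/6 + 1/2*1/6 + 1/6*1/6 = 1/6
d_2 = (X=5/18, Y=5/9, Z=1/6)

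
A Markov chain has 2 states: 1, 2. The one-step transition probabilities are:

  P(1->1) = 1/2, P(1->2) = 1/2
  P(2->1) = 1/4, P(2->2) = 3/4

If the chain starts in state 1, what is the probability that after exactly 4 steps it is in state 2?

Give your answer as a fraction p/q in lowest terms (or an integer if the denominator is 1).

Computing P^4 by repeated multiplication:
P^1 =
  1: [1/2, 1/2]
  2: [1/4, 3/4]
P^2 =
  1: [3/8, 5/8]
  2: [5/16, 11/16]
P^3 =
  1: [11/32, 21/32]
  2: [21/64, 43/64]
P^4 =
  1: [43/128, 85/128]
  2: [85/256, 171/256]

(P^4)[1 -> 2] = 85/128

Answer: 85/128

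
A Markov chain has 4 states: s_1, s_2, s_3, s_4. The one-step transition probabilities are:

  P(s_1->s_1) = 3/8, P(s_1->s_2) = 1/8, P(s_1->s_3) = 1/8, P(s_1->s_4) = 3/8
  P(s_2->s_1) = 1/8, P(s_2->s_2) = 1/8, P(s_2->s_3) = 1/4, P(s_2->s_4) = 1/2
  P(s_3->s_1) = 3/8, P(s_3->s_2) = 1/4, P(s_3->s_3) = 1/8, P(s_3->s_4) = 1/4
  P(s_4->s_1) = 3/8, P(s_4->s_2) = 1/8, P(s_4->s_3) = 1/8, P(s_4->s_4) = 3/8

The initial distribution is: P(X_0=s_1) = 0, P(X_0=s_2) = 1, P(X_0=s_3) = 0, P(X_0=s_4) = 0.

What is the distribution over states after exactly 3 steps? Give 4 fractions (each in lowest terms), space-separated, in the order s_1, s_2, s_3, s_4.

Propagating the distribution step by step (d_{t+1} = d_t * P):
d_0 = (s_1=0, s_2=1, s_3=0, s_4=0)
  d_1[s_1] = 0*3/8 + 1*1/8 + 0*3/8 + 0*3/8 = 1/8
  d_1[s_2] = 0*1/8 + 1*1/8 + 0*1/4 + 0*1/8 = 1/8
  d_1[s_3] = 0*1/8 + 1*1/4 + 0*1/8 + 0*1/8 = 1/4
  d_1[s_4] = 0*3/8 + 1*1/2 + 0*1/4 + 0*3/8 = 1/2
d_1 = (s_1=1/8, s_2=1/8, s_3=1/4, s_4=1/2)
  d_2[s_1] = 1/8*3/8 + 1/8*1/8 + 1/4*3/8 + 1/2*3/8 = 11/32
  d_2[s_2] = 1/8*1/8 + 1/8*1/8 + 1/4*1/4 + 1/2*1/8 = 5/32
  d_2[s_3] = 1/8*1/8 + 1/8*1/4 + 1/4*1/8 + 1/2*1/8 = 9/64
  d_2[s_4] = 1/8*3/8 + 1/8*1/2 + 1/4*1/4 + 1/2*3/8 = 23/64
d_2 = (s_1=11/32, s_2=5/32, s_3=9/64, s_4=23/64)
  d_3[s_1] = 11/32*3/8 + 5/32*1/8 + 9/64*3/8 + 23/64*3/8 = 43/128
  d_3[s_2] = 11/32*1/8 + 5/32*1/8 + 9/64*1/4 + 23/64*1/8 = 73/512
  d_3[s_3] = 11/32*1/8 + 5/32*1/4 + 9/64*1/8 + 23/64*1/8 = 37/256
  d_3[s_4] = 11/32*3/8 + 5/32*1/2 + 9/64*1/4 + 23/64*3/8 = 193/512
d_3 = (s_1=43/128, s_2=73/512, s_3=37/256, s_4=193/512)

Answer: 43/128 73/512 37/256 193/512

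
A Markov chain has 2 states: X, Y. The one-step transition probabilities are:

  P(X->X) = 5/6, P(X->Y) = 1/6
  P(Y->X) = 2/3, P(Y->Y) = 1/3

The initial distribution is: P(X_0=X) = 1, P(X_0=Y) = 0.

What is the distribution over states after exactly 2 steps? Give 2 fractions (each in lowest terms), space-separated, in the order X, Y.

Propagating the distribution step by step (d_{t+1} = d_t * P):
d_0 = (X=1, Y=0)
  d_1[X] = 1*5/6 + 0*2/3 = 5/6
  d_1[Y] = 1*1/6 + 0*1/3 = 1/6
d_1 = (X=5/6, Y=1/6)
  d_2[X] = 5/6*5/6 + 1/6*2/3 = 29/36
  d_2[Y] = 5/6*1/6 + 1/6*1/3 = 7/36
d_2 = (X=29/36, Y=7/36)

Answer: 29/36 7/36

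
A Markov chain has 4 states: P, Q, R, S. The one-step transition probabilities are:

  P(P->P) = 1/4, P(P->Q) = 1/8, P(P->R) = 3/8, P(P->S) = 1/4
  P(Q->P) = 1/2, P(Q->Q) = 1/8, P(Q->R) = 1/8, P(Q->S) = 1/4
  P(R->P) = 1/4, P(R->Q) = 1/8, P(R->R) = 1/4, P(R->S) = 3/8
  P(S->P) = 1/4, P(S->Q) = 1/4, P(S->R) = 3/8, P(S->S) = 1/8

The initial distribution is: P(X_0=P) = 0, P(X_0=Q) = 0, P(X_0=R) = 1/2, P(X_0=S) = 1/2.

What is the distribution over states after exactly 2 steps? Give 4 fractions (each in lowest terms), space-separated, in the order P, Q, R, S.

Propagating the distribution step by step (d_{t+1} = d_t * P):
d_0 = (P=0, Q=0, R=1/2, S=1/2)
  d_1[P] = 0*1/4 + 0*1/2 + 1/2*1/4 + 1/2*1/4 = 1/4
  d_1[Q] = 0*1/8 + 0*1/8 + 1/2*1/8 + 1/2*1/4 = 3/16
  d_1[R] = 0*3/8 + 0*1/8 + 1/2*1/4 + 1/2*3/8 = 5/16
  d_1[S] = 0*1/4 + 0*1/4 + 1/2*3/8 + 1/2*1/8 = 1/4
d_1 = (P=1/4, Q=3/16, R=5/16, S=1/4)
  d_2[P] = 1/4*1/4 + 3/16*1/2 + 5/16*1/4 + 1/4*1/4 = 19/64
  d_2[Q] = 1/4*1/8 + 3/16*1/8 + 5/16*1/8 + 1/4*1/4 = 5/32
  d_2[R] = 1/4*3/8 + 3/16*1/8 + 5/16*1/4 + 1/4*3/8 = 37/128
  d_2[S] = 1/4*1/4 + 3/16*1/4 + 5/16*3/8 + 1/4*1/8 = 33/128
d_2 = (P=19/64, Q=5/32, R=37/128, S=33/128)

Answer: 19/64 5/32 37/128 33/128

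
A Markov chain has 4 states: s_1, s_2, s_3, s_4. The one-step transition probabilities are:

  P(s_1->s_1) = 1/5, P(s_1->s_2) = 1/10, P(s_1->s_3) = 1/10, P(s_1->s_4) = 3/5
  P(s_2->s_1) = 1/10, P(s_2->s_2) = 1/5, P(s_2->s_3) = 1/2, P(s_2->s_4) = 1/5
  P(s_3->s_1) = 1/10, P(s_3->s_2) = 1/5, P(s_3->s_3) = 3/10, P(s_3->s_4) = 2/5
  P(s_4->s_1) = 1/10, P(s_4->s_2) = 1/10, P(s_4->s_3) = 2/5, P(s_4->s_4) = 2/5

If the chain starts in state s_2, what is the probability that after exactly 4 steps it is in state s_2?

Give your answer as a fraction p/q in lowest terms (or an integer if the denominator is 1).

Computing P^4 by repeated multiplication:
P^1 =
  s_1: [1/5, 1/10, 1/10, 3/5]
  s_2: [1/10, 1/5, 1/2, 1/5]
  s_3: [1/10, 1/5, 3/10, 2/5]
  s_4: [1/10, 1/10, 2/5, 2/5]
P^2 =
  s_1: [3/25, 3/25, 17/50, 21/50]
  s_2: [11/100, 17/100, 17/50, 19/50]
  s_3: [11/100, 3/20, 9/25, 19/50]
  s_4: [11/100, 3/20, 17/50, 2/5]
P^3 =
  s_1: [14/125, 73/500, 171/500, 2/5]
  s_2: [111/1000, 151/1000, 7/20, 97/250]
  s_3: [111/1000, 151/1000, 173/500, 49/125]
  s_4: [111/1000, 149/1000, 87/250, 49/125]
P^4 =
  s_1: [139/1250, 93/625, 867/2500, 983/2500]
  s_2: [1111/10000, 1501/10000, 867/2500, 49/125]
  s_3: [1111/10000, 1497/10000, 217/625, 49/125]
  s_4: [1111/10000, 1497/10000, 867/2500, 981/2500]

(P^4)[s_2 -> s_2] = 1501/10000

Answer: 1501/10000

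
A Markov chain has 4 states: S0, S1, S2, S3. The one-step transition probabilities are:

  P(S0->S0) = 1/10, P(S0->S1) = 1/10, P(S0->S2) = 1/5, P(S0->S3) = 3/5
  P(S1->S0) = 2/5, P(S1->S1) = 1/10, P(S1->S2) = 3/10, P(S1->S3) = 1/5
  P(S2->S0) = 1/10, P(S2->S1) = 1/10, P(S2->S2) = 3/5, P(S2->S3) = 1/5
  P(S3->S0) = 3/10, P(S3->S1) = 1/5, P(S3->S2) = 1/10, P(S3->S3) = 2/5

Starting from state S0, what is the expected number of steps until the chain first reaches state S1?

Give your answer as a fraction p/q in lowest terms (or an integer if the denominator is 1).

Answer: 85/12

Derivation:
Let h_i = expected steps to first reach S1 from state i.
Boundary: h_S1 = 0.
First-step equations for the other states:
  h_S0 = 1 + 1/10*h_S0 + 1/10*h_S1 + 1/5*h_S2 + 3/5*h_S3
  h_S2 = 1 + 1/10*h_S0 + 1/10*h_S1 + 3/5*h_S2 + 1/5*h_S3
  h_S3 = 1 + 3/10*h_S0 + 1/5*h_S1 + 1/10*h_S2 + 2/5*h_S3

Substituting h_S1 = 0 and rearranging gives the linear system (I - Q) h = 1:
  [9/10, -1/5, -3/5] . (h_S0, h_S2, h_S3) = 1
  [-1/10, 2/5, -1/5] . (h_S0, h_S2, h_S3) = 1
  [-3/10, -1/10, 3/5] . (h_S0, h_S2, h_S3) = 1

Solving yields:
  h_S0 = 85/12
  h_S2 = 15/2
  h_S3 = 155/24

Starting state is S0, so the expected hitting time is h_S0 = 85/12.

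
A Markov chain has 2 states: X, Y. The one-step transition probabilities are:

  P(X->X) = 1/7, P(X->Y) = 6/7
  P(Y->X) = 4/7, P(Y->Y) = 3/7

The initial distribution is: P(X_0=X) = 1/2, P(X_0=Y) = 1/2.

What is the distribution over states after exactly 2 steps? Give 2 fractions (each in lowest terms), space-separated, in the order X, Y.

Answer: 41/98 57/98

Derivation:
Propagating the distribution step by step (d_{t+1} = d_t * P):
d_0 = (X=1/2, Y=1/2)
  d_1[X] = 1/2*1/7 + 1/2*4/7 = 5/14
  d_1[Y] = 1/2*6/7 + 1/2*3/7 = 9/14
d_1 = (X=5/14, Y=9/14)
  d_2[X] = 5/14*1/7 + 9/14*4/7 = 41/98
  d_2[Y] = 5/14*6/7 + 9/14*3/7 = 57/98
d_2 = (X=41/98, Y=57/98)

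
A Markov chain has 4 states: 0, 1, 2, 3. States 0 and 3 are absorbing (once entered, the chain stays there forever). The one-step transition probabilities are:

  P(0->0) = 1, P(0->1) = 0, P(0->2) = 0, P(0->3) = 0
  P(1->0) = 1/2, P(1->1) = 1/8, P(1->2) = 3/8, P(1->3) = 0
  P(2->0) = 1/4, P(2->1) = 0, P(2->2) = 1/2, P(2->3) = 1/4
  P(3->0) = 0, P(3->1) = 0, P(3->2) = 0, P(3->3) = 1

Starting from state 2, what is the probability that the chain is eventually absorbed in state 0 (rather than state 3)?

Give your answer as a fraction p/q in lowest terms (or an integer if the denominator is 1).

Answer: 1/2

Derivation:
Let a_i = P(absorbed in 0 | start in state i).
Boundary conditions: a_0 = 1, a_3 = 0.
For each transient state i, a_i = sum_j P(i->j) * a_j:
  a_1 = 1/2*a_0 + 1/8*a_1 + 3/8*a_2 + 0*a_3
  a_2 = 1/4*a_0 + 0*a_1 + 1/2*a_2 + 1/4*a_3

Substituting a_0 = 1 and a_3 = 0, rearrange to (I - Q) a = r where r[i] = P(i -> 0):
  [7/8, -3/8] . (a_1, a_2) = 1/2
  [0, 1/2] . (a_1, a_2) = 1/4

Solving yields:
  a_1 = 11/14
  a_2 = 1/2

Starting state is 2, so the absorption probability is a_2 = 1/2.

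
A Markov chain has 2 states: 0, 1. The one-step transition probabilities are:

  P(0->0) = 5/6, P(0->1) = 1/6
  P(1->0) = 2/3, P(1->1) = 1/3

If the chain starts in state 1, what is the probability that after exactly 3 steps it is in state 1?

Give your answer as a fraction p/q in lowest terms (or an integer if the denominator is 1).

Computing P^3 by repeated multiplication:
P^1 =
  0: [5/6, 1/6]
  1: [2/3, 1/3]
P^2 =
  0: [29/36, 7/36]
  1: [7/9, 2/9]
P^3 =
  0: [173/216, 43/216]
  1: [43/54, 11/54]

(P^3)[1 -> 1] = 11/54

Answer: 11/54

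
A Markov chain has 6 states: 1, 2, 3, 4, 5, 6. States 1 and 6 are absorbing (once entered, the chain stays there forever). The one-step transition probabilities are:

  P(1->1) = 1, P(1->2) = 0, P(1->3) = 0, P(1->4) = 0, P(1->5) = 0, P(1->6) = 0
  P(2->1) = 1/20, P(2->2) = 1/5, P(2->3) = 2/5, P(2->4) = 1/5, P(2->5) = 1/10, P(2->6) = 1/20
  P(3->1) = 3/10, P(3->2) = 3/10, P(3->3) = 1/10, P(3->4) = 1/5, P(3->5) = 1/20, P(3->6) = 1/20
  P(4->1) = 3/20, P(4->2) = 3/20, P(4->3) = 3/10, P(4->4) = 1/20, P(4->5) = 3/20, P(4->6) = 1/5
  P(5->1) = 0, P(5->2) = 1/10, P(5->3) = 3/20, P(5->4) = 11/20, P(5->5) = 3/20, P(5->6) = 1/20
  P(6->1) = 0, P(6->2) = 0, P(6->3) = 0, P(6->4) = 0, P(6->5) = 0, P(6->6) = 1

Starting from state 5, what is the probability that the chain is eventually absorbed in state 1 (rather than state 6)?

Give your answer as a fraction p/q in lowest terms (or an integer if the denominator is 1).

Let a_i = P(absorbed in 1 | start in state i).
Boundary conditions: a_1 = 1, a_6 = 0.
For each transient state i, a_i = sum_j P(i->j) * a_j:
  a_2 = 1/20*a_1 + 1/5*a_2 + 2/5*a_3 + 1/5*a_4 + 1/10*a_5 + 1/20*a_6
  a_3 = 3/10*a_1 + 3/10*a_2 + 1/10*a_3 + 1/5*a_4 + 1/20*a_5 + 1/20*a_6
  a_4 = 3/20*a_1 + 3/20*a_2 + 3/10*a_3 + 1/20*a_4 + 3/20*a_5 + 1/5*a_6
  a_5 = 0*a_1 + 1/10*a_2 + 3/20*a_3 + 11/20*a_4 + 3/20*a_5 + 1/20*a_6

Substituting a_1 = 1 and a_6 = 0, rearrange to (I - Q) a = r where r[i] = P(i -> 1):
  [4/5, -2/5, -1/5, -1/10] . (a_2, a_3, a_4, a_5) = 1/20
  [-3/10, 9/10, -1/5, -1/20] . (a_2, a_3, a_4, a_5) = 3/10
  [-3/20, -3/10, 19/20, -3/20] . (a_2, a_3, a_4, a_5) = 3/20
  [-1/10, -3/20, -11/20, 17/20] . (a_2, a_3, a_4, a_5) = 0

Solving yields:
  a_2 = 4215/6764
  a_3 = 4721/6764
  a_4 = 3825/6764
  a_5 = 951/1691

Starting state is 5, so the absorption probability is a_5 = 951/1691.

Answer: 951/1691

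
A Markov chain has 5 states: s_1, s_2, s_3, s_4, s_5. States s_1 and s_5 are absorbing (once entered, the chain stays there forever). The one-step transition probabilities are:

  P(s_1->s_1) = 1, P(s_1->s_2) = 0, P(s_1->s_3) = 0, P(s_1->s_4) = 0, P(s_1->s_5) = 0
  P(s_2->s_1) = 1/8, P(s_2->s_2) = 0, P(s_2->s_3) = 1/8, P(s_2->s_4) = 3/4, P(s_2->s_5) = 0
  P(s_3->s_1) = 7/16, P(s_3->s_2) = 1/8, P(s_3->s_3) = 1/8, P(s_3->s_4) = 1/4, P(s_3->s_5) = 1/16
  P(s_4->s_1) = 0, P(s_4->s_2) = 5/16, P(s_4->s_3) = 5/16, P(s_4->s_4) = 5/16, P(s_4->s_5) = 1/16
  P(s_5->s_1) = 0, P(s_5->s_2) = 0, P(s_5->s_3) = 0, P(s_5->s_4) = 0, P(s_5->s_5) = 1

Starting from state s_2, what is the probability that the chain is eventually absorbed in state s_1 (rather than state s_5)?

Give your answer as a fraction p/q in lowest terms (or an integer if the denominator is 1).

Answer: 421/550

Derivation:
Let a_i = P(absorbed in s_1 | start in state i).
Boundary conditions: a_s_1 = 1, a_s_5 = 0.
For each transient state i, a_i = sum_j P(i->j) * a_j:
  a_s_2 = 1/8*a_s_1 + 0*a_s_2 + 1/8*a_s_3 + 3/4*a_s_4 + 0*a_s_5
  a_s_3 = 7/16*a_s_1 + 1/8*a_s_2 + 1/8*a_s_3 + 1/4*a_s_4 + 1/16*a_s_5
  a_s_4 = 0*a_s_1 + 5/16*a_s_2 + 5/16*a_s_3 + 5/16*a_s_4 + 1/16*a_s_5

Substituting a_s_1 = 1 and a_s_5 = 0, rearrange to (I - Q) a = r where r[i] = P(i -> s_1):
  [1, -1/8, -3/4] . (a_s_2, a_s_3, a_s_4) = 1/8
  [-1/8, 7/8, -1/4] . (a_s_2, a_s_3, a_s_4) = 7/16
  [-5/16, -5/16, 11/16] . (a_s_2, a_s_3, a_s_4) = 0

Solving yields:
  a_s_2 = 421/550
  a_s_3 = 224/275
  a_s_4 = 79/110

Starting state is s_2, so the absorption probability is a_s_2 = 421/550.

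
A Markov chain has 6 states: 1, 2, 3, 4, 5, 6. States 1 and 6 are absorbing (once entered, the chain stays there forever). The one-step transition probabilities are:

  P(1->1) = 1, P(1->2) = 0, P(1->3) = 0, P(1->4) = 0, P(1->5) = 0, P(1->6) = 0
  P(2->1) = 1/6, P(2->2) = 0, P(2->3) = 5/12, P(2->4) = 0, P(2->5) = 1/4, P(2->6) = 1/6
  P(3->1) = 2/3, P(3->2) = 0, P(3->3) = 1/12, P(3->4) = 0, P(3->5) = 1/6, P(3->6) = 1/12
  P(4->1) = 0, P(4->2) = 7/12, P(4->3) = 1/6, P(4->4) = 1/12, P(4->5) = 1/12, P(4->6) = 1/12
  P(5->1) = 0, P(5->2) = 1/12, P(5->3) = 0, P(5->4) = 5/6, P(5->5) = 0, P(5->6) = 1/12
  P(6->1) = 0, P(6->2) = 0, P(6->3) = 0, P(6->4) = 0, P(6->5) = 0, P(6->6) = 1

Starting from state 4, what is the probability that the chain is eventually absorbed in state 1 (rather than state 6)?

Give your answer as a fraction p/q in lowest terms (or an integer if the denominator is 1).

Let a_i = P(absorbed in 1 | start in state i).
Boundary conditions: a_1 = 1, a_6 = 0.
For each transient state i, a_i = sum_j P(i->j) * a_j:
  a_2 = 1/6*a_1 + 0*a_2 + 5/12*a_3 + 0*a_4 + 1/4*a_5 + 1/6*a_6
  a_3 = 2/3*a_1 + 0*a_2 + 1/12*a_3 + 0*a_4 + 1/6*a_5 + 1/12*a_6
  a_4 = 0*a_1 + 7/12*a_2 + 1/6*a_3 + 1/12*a_4 + 1/12*a_5 + 1/12*a_6
  a_5 = 0*a_1 + 1/12*a_2 + 0*a_3 + 5/6*a_4 + 0*a_5 + 1/12*a_6

Substituting a_1 = 1 and a_6 = 0, rearrange to (I - Q) a = r where r[i] = P(i -> 1):
  [1, -5/12, 0, -1/4] . (a_2, a_3, a_4, a_5) = 1/6
  [0, 11/12, 0, -1/6] . (a_2, a_3, a_4, a_5) = 2/3
  [-7/12, -1/6, 11/12, -1/12] . (a_2, a_3, a_4, a_5) = 0
  [-1/12, 0, -5/6, 1] . (a_2, a_3, a_4, a_5) = 0

Solving yields:
  a_2 = 7964/12141
  a_3 = 3364/4047
  a_4 = 7534/12141
  a_5 = 2314/4047

Starting state is 4, so the absorption probability is a_4 = 7534/12141.

Answer: 7534/12141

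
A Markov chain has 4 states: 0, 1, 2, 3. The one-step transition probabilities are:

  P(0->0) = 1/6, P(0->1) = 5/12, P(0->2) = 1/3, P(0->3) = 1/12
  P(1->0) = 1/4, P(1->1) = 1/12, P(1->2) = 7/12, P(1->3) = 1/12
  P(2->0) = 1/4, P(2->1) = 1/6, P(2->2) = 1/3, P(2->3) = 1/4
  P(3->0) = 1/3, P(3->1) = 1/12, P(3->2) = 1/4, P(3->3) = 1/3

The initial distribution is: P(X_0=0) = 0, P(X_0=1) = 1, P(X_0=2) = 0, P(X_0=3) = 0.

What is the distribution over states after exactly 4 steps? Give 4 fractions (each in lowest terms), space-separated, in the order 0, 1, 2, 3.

Propagating the distribution step by step (d_{t+1} = d_t * P):
d_0 = (0=0, 1=1, 2=0, 3=0)
  d_1[0] = 0*1/6 + 1*1/4 + 0*1/4 + 0*1/3 = 1/4
  d_1[1] = 0*5/12 + 1*1/12 + 0*1/6 + 0*1/12 = 1/12
  d_1[2] = 0*1/3 + 1*7/12 + 0*1/3 + 0*1/4 = 7/12
  d_1[3] = 0*1/12 + 1*1/12 + 0*1/4 + 0*1/3 = 1/12
d_1 = (0=1/4, 1=1/12, 2=7/12, 3=1/12)
  d_2[0] = 1/4*1/6 + 1/12*1/4 + 7/12*1/4 + 1/12*1/3 = 17/72
  d_2[1] = 1/4*5/12 + 1/12*1/12 + 7/12*1/6 + 1/12*1/12 = 31/144
  d_2[2] = 1/4*1/3 + 1/12*7/12 + 7/12*1/3 + 1/12*1/4 = 25/72
  d_2[3] = 1/4*1/12 + 1/12*1/12 + 7/12*1/4 + 1/12*1/3 = 29/144
d_2 = (0=17/72, 1=31/144, 2=25/72, 3=29/144)
  d_3[0] = 17/72*1/6 + 31/144*1/4 + 25/72*1/4 + 29/144*1/3 = 427/1728
  d_3[1] = 17/72*5/12 + 31/144*1/12 + 25/72*1/6 + 29/144*1/12 = 55/288
  d_3[2] = 17/72*1/3 + 31/144*7/12 + 25/72*1/3 + 29/144*1/4 = 10/27
  d_3[3] = 17/72*1/12 + 31/144*1/12 + 25/72*1/4 + 29/144*1/3 = 331/1728
d_3 = (0=427/1728, 1=55/288, 2=10/27, 3=331/1728)
  d_4[0] = 427/1728*1/6 + 55/288*1/4 + 10/27*1/4 + 331/1728*1/3 = 53/216
  d_4[1] = 427/1728*5/12 + 55/288*1/12 + 10/27*1/6 + 331/1728*1/12 = 1019/5184
  d_4[2] = 427/1728*1/3 + 55/288*7/12 + 10/27*1/3 + 331/1728*1/4 = 7571/20736
  d_4[3] = 427/1728*1/12 + 55/288*1/12 + 10/27*1/4 + 331/1728*1/3 = 4001/20736
d_4 = (0=53/216, 1=1019/5184, 2=7571/20736, 3=4001/20736)

Answer: 53/216 1019/5184 7571/20736 4001/20736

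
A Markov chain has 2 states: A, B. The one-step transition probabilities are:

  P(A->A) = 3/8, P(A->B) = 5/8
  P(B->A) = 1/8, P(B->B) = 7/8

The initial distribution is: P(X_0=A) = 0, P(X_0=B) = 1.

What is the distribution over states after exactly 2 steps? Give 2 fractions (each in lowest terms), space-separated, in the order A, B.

Answer: 5/32 27/32

Derivation:
Propagating the distribution step by step (d_{t+1} = d_t * P):
d_0 = (A=0, B=1)
  d_1[A] = 0*3/8 + 1*1/8 = 1/8
  d_1[B] = 0*5/8 + 1*7/8 = 7/8
d_1 = (A=1/8, B=7/8)
  d_2[A] = 1/8*3/8 + 7/8*1/8 = 5/32
  d_2[B] = 1/8*5/8 + 7/8*7/8 = 27/32
d_2 = (A=5/32, B=27/32)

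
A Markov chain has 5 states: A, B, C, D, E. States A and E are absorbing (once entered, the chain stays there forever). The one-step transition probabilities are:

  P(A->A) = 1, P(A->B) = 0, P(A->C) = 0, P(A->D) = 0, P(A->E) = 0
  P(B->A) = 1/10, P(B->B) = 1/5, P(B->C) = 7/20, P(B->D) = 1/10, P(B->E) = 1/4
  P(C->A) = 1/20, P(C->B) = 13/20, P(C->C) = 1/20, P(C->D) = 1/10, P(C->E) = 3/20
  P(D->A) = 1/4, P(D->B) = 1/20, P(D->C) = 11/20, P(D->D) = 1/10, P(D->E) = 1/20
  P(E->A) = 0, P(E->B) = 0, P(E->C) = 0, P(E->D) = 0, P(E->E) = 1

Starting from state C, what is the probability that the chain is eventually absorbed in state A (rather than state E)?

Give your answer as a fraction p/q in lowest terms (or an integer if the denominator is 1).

Let a_i = P(absorbed in A | start in state i).
Boundary conditions: a_A = 1, a_E = 0.
For each transient state i, a_i = sum_j P(i->j) * a_j:
  a_B = 1/10*a_A + 1/5*a_B + 7/20*a_C + 1/10*a_D + 1/4*a_E
  a_C = 1/20*a_A + 13/20*a_B + 1/20*a_C + 1/10*a_D + 3/20*a_E
  a_D = 1/4*a_A + 1/20*a_B + 11/20*a_C + 1/10*a_D + 1/20*a_E

Substituting a_A = 1 and a_E = 0, rearrange to (I - Q) a = r where r[i] = P(i -> A):
  [4/5, -7/20, -1/10] . (a_B, a_C, a_D) = 1/10
  [-13/20, 19/20, -1/10] . (a_B, a_C, a_D) = 1/20
  [-1/20, -11/20, 9/10] . (a_B, a_C, a_D) = 1/4

Solving yields:
  a_B = 1/3
  a_C = 1/3
  a_D = 1/2

Starting state is C, so the absorption probability is a_C = 1/3.

Answer: 1/3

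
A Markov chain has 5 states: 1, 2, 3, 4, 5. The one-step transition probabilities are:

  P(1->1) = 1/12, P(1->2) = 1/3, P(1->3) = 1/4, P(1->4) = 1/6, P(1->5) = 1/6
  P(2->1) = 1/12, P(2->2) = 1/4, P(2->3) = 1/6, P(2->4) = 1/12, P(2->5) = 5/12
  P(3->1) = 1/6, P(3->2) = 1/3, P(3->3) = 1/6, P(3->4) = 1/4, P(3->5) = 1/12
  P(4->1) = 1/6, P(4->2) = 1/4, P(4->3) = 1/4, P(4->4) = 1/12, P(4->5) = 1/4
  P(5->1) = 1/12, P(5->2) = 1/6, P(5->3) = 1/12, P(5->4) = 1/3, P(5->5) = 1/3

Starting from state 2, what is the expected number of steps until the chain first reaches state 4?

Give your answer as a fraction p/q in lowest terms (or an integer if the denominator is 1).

Answer: 1808/353

Derivation:
Let h_i = expected steps to first reach 4 from state i.
Boundary: h_4 = 0.
First-step equations for the other states:
  h_1 = 1 + 1/12*h_1 + 1/3*h_2 + 1/4*h_3 + 1/6*h_4 + 1/6*h_5
  h_2 = 1 + 1/12*h_1 + 1/4*h_2 + 1/6*h_3 + 1/12*h_4 + 5/12*h_5
  h_3 = 1 + 1/6*h_1 + 1/3*h_2 + 1/6*h_3 + 1/4*h_4 + 1/12*h_5
  h_5 = 1 + 1/12*h_1 + 1/6*h_2 + 1/12*h_3 + 1/3*h_4 + 1/3*h_5

Substituting h_4 = 0 and rearranging gives the linear system (I - Q) h = 1:
  [11/12, -1/3, -1/4, -1/6] . (h_1, h_2, h_3, h_5) = 1
  [-1/12, 3/4, -1/6, -5/12] . (h_1, h_2, h_3, h_5) = 1
  [-1/6, -1/3, 5/6, -1/12] . (h_1, h_2, h_3, h_5) = 1
  [-1/12, -1/6, -1/12, 2/3] . (h_1, h_2, h_3, h_5) = 1

Solving yields:
  h_1 = 1744/353
  h_2 = 1808/353
  h_3 = 1636/353
  h_5 = 1404/353

Starting state is 2, so the expected hitting time is h_2 = 1808/353.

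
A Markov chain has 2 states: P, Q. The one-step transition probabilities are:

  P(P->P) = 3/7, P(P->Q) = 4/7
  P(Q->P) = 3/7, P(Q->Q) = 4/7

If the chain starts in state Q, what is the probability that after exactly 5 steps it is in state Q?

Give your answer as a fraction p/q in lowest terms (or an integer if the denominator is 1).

Answer: 4/7

Derivation:
Computing P^5 by repeated multiplication:
P^1 =
  P: [3/7, 4/7]
  Q: [3/7, 4/7]
P^2 =
  P: [3/7, 4/7]
  Q: [3/7, 4/7]
P^3 =
  P: [3/7, 4/7]
  Q: [3/7, 4/7]
P^4 =
  P: [3/7, 4/7]
  Q: [3/7, 4/7]
P^5 =
  P: [3/7, 4/7]
  Q: [3/7, 4/7]

(P^5)[Q -> Q] = 4/7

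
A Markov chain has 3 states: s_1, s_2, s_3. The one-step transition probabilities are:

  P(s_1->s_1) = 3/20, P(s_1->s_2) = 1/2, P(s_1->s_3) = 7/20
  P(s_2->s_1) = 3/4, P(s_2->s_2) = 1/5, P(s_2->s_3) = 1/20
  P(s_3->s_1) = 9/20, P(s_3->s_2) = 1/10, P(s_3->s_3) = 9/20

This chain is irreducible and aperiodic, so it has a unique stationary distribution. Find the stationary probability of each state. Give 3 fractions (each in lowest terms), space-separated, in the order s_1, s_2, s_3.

Answer: 29/70 31/105 61/210

Derivation:
The stationary distribution satisfies pi = pi * P, i.e.:
  pi_s_1 = 3/20*pi_s_1 + 3/4*pi_s_2 + 9/20*pi_s_3
  pi_s_2 = 1/2*pi_s_1 + 1/5*pi_s_2 + 1/10*pi_s_3
  pi_s_3 = 7/20*pi_s_1 + 1/20*pi_s_2 + 9/20*pi_s_3
with normalization: pi_s_1 + pi_s_2 + pi_s_3 = 1.

Using the first 2 balance equations plus normalization, the linear system A*pi = b is:
  [-17/20, 3/4, 9/20] . pi = 0
  [1/2, -4/5, 1/10] . pi = 0
  [1, 1, 1] . pi = 1

Solving yields:
  pi_s_1 = 29/70
  pi_s_2 = 31/105
  pi_s_3 = 61/210

Verification (pi * P):
  29/70*3/20 + 31/105*3/4 + 61/210*9/20 = 29/70 = pi_s_1  (ok)
  29/70*1/2 + 31/105*1/5 + 61/210*1/10 = 31/105 = pi_s_2  (ok)
  29/70*7/20 + 31/105*1/20 + 61/210*9/20 = 61/210 = pi_s_3  (ok)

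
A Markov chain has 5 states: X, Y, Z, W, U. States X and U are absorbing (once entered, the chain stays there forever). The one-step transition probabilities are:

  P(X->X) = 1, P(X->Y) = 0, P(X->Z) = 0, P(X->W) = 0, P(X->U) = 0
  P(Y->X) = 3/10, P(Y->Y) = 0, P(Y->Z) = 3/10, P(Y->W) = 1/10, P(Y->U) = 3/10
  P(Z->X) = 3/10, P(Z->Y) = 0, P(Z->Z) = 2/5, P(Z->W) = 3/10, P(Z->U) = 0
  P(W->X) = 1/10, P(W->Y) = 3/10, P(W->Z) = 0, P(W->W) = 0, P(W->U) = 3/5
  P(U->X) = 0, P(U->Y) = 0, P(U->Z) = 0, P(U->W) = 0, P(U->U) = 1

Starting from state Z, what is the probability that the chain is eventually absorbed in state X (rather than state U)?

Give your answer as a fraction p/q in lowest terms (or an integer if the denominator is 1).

Answer: 116/185

Derivation:
Let a_i = P(absorbed in X | start in state i).
Boundary conditions: a_X = 1, a_U = 0.
For each transient state i, a_i = sum_j P(i->j) * a_j:
  a_Y = 3/10*a_X + 0*a_Y + 3/10*a_Z + 1/10*a_W + 3/10*a_U
  a_Z = 3/10*a_X + 0*a_Y + 2/5*a_Z + 3/10*a_W + 0*a_U
  a_W = 1/10*a_X + 3/10*a_Y + 0*a_Z + 0*a_W + 3/5*a_U

Substituting a_X = 1 and a_U = 0, rearrange to (I - Q) a = r where r[i] = P(i -> X):
  [1, -3/10, -1/10] . (a_Y, a_Z, a_W) = 3/10
  [0, 3/5, -3/10] . (a_Y, a_Z, a_W) = 3/10
  [-3/10, 0, 1] . (a_Y, a_Z, a_W) = 1/10

Solving yields:
  a_Y = 19/37
  a_Z = 116/185
  a_W = 47/185

Starting state is Z, so the absorption probability is a_Z = 116/185.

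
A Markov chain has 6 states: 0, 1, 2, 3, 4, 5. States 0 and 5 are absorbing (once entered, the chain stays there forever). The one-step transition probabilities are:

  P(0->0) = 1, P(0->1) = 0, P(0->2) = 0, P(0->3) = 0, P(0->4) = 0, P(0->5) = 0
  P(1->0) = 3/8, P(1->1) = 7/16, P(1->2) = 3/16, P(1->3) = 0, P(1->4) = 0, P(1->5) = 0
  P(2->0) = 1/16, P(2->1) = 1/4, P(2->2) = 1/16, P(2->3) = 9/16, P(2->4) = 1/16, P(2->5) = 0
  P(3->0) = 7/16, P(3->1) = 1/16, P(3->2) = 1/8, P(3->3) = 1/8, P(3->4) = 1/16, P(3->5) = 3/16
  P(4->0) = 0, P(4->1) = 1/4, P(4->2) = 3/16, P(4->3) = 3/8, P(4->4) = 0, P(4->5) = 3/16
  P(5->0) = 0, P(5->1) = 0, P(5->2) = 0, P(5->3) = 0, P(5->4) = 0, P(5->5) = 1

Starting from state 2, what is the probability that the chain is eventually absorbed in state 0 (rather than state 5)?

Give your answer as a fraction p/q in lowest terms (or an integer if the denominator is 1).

Let a_i = P(absorbed in 0 | start in state i).
Boundary conditions: a_0 = 1, a_5 = 0.
For each transient state i, a_i = sum_j P(i->j) * a_j:
  a_1 = 3/8*a_0 + 7/16*a_1 + 3/16*a_2 + 0*a_3 + 0*a_4 + 0*a_5
  a_2 = 1/16*a_0 + 1/4*a_1 + 1/16*a_2 + 9/16*a_3 + 1/16*a_4 + 0*a_5
  a_3 = 7/16*a_0 + 1/16*a_1 + 1/8*a_2 + 1/8*a_3 + 1/16*a_4 + 3/16*a_5
  a_4 = 0*a_0 + 1/4*a_1 + 3/16*a_2 + 3/8*a_3 + 0*a_4 + 3/16*a_5

Substituting a_0 = 1 and a_5 = 0, rearrange to (I - Q) a = r where r[i] = P(i -> 0):
  [9/16, -3/16, 0, 0] . (a_1, a_2, a_3, a_4) = 3/8
  [-1/4, 15/16, -9/16, -1/16] . (a_1, a_2, a_3, a_4) = 1/16
  [-1/16, -1/8, 7/8, -1/16] . (a_1, a_2, a_3, a_4) = 7/16
  [-1/4, -3/16, -3/8, 1] . (a_1, a_2, a_3, a_4) = 0

Solving yields:
  a_1 = 7070/7589
  a_2 = 6032/7589
  a_3 = 5516/7589
  a_4 = 4967/7589

Starting state is 2, so the absorption probability is a_2 = 6032/7589.

Answer: 6032/7589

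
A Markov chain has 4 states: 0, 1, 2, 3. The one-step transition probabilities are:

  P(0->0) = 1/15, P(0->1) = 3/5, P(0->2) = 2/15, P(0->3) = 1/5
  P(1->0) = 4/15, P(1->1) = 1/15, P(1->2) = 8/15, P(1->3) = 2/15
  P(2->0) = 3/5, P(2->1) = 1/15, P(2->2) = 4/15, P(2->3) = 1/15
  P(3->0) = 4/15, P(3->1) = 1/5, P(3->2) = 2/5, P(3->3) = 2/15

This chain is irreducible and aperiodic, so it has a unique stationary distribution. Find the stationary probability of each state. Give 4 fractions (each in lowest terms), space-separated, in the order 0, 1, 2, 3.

The stationary distribution satisfies pi = pi * P, i.e.:
  pi_0 = 1/15*pi_0 + 4/15*pi_1 + 3/5*pi_2 + 4/15*pi_3
  pi_1 = 3/5*pi_0 + 1/15*pi_1 + 1/15*pi_2 + 1/5*pi_3
  pi_2 = 2/15*pi_0 + 8/15*pi_1 + 4/15*pi_2 + 2/5*pi_3
  pi_3 = 1/5*pi_0 + 2/15*pi_1 + 1/15*pi_2 + 2/15*pi_3
with normalization: pi_0 + pi_1 + pi_2 + pi_3 = 1.

Using the first 3 balance equations plus normalization, the linear system A*pi = b is:
  [-14/15, 4/15, 3/5, 4/15] . pi = 0
  [3/5, -14/15, 1/15, 1/5] . pi = 0
  [2/15, 8/15, -11/15, 2/5] . pi = 0
  [1, 1, 1, 1] . pi = 1

Solving yields:
  pi_0 = 856/2777
  pi_1 = 691/2777
  pi_2 = 860/2777
  pi_3 = 370/2777

Verification (pi * P):
  856/2777*1/15 + 691/2777*4/15 + 860/2777*3/5 + 370/2777*4/15 = 856/2777 = pi_0  (ok)
  856/2777*3/5 + 691/2777*1/15 + 860/2777*1/15 + 370/2777*1/5 = 691/2777 = pi_1  (ok)
  856/2777*2/15 + 691/2777*8/15 + 860/2777*4/15 + 370/2777*2/5 = 860/2777 = pi_2  (ok)
  856/2777*1/5 + 691/2777*2/15 + 860/2777*1/15 + 370/2777*2/15 = 370/2777 = pi_3  (ok)

Answer: 856/2777 691/2777 860/2777 370/2777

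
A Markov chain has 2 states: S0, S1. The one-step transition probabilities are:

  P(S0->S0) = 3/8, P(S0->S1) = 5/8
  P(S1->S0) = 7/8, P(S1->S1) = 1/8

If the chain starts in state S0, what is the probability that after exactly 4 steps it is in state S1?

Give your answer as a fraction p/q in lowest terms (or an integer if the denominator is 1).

Answer: 25/64

Derivation:
Computing P^4 by repeated multiplication:
P^1 =
  S0: [3/8, 5/8]
  S1: [7/8, 1/8]
P^2 =
  S0: [11/16, 5/16]
  S1: [7/16, 9/16]
P^3 =
  S0: [17/32, 15/32]
  S1: [21/32, 11/32]
P^4 =
  S0: [39/64, 25/64]
  S1: [35/64, 29/64]

(P^4)[S0 -> S1] = 25/64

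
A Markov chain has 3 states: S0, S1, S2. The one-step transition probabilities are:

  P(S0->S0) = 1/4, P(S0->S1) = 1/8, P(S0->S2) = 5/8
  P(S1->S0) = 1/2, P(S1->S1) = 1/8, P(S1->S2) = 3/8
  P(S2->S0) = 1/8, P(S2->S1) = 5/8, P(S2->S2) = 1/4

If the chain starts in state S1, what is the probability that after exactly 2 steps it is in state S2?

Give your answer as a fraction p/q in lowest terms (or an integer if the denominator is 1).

Computing P^2 by repeated multiplication:
P^1 =
  S0: [1/4, 1/8, 5/8]
  S1: [1/2, 1/8, 3/8]
  S2: [1/8, 5/8, 1/4]
P^2 =
  S0: [13/64, 7/16, 23/64]
  S1: [15/64, 5/16, 29/64]
  S2: [3/8, 1/4, 3/8]

(P^2)[S1 -> S2] = 29/64

Answer: 29/64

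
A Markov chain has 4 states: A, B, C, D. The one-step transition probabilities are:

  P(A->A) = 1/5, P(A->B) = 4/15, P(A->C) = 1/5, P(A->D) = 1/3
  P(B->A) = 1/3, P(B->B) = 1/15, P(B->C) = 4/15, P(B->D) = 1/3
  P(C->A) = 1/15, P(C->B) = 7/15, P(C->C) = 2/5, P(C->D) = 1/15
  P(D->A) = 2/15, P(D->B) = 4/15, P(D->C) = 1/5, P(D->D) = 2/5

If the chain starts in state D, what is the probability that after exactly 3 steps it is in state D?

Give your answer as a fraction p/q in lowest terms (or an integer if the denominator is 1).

Computing P^3 by repeated multiplication:
P^1 =
  A: [1/5, 4/15, 1/5, 1/3]
  B: [1/3, 1/15, 4/15, 1/3]
  C: [1/15, 7/15, 2/5, 1/15]
  D: [2/15, 4/15, 1/5, 2/5]
P^2 =
  A: [14/75, 19/75, 58/225, 68/225]
  B: [34/225, 23/75, 58/225, 64/225]
  C: [46/225, 19/75, 14/45, 52/225]
  D: [41/225, 19/75, 58/225, 23/75]
P^3 =
  A: [121/675, 301/1125, 302/1125, 961/3375]
  B: [211/1125, 289/1125, 34/125, 319/1125]
  C: [199/1125, 313/1125, 314/1125, 299/1125]
  D: [604/3375, 301/1125, 302/1125, 962/3375]

(P^3)[D -> D] = 962/3375

Answer: 962/3375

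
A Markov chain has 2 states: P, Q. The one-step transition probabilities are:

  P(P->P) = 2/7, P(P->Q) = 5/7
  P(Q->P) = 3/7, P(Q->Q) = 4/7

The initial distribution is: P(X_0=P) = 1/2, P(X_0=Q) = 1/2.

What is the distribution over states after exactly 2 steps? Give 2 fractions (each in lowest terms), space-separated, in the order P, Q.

Answer: 37/98 61/98

Derivation:
Propagating the distribution step by step (d_{t+1} = d_t * P):
d_0 = (P=1/2, Q=1/2)
  d_1[P] = 1/2*2/7 + 1/2*3/7 = 5/14
  d_1[Q] = 1/2*5/7 + 1/2*4/7 = 9/14
d_1 = (P=5/14, Q=9/14)
  d_2[P] = 5/14*2/7 + 9/14*3/7 = 37/98
  d_2[Q] = 5/14*5/7 + 9/14*4/7 = 61/98
d_2 = (P=37/98, Q=61/98)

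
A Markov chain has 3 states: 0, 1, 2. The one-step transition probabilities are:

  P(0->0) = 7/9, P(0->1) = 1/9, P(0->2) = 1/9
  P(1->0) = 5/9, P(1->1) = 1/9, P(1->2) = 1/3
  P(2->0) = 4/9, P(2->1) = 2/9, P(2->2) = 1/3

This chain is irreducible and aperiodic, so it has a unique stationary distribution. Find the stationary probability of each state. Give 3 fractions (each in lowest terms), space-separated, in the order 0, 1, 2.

The stationary distribution satisfies pi = pi * P, i.e.:
  pi_0 = 7/9*pi_0 + 5/9*pi_1 + 4/9*pi_2
  pi_1 = 1/9*pi_0 + 1/9*pi_1 + 2/9*pi_2
  pi_2 = 1/9*pi_0 + 1/3*pi_1 + 1/3*pi_2
with normalization: pi_0 + pi_1 + pi_2 = 1.

Using the first 2 balance equations plus normalization, the linear system A*pi = b is:
  [-2/9, 5/9, 4/9] . pi = 0
  [1/9, -8/9, 2/9] . pi = 0
  [1, 1, 1] . pi = 1

Solving yields:
  pi_0 = 42/61
  pi_1 = 8/61
  pi_2 = 11/61

Verification (pi * P):
  42/61*7/9 + 8/61*5/9 + 11/61*4/9 = 42/61 = pi_0  (ok)
  42/61*1/9 + 8/61*1/9 + 11/61*2/9 = 8/61 = pi_1  (ok)
  42/61*1/9 + 8/61*1/3 + 11/61*1/3 = 11/61 = pi_2  (ok)

Answer: 42/61 8/61 11/61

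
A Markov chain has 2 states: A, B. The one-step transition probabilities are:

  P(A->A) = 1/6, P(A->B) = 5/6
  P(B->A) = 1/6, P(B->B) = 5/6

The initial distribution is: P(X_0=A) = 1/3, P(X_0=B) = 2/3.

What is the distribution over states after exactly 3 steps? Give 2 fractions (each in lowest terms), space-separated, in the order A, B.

Answer: 1/6 5/6

Derivation:
Propagating the distribution step by step (d_{t+1} = d_t * P):
d_0 = (A=1/3, B=2/3)
  d_1[A] = 1/3*1/6 + 2/3*1/6 = 1/6
  d_1[B] = 1/3*5/6 + 2/3*5/6 = 5/6
d_1 = (A=1/6, B=5/6)
  d_2[A] = 1/6*1/6 + 5/6*1/6 = 1/6
  d_2[B] = 1/6*5/6 + 5/6*5/6 = 5/6
d_2 = (A=1/6, B=5/6)
  d_3[A] = 1/6*1/6 + 5/6*1/6 = 1/6
  d_3[B] = 1/6*5/6 + 5/6*5/6 = 5/6
d_3 = (A=1/6, B=5/6)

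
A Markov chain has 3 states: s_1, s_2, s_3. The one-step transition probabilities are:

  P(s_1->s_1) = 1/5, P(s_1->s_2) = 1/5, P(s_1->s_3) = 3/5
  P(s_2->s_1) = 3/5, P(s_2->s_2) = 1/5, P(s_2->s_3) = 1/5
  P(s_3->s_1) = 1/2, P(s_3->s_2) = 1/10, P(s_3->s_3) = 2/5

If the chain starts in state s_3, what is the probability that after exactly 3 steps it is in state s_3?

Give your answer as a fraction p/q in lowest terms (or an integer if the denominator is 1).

Answer: 11/25

Derivation:
Computing P^3 by repeated multiplication:
P^1 =
  s_1: [1/5, 1/5, 3/5]
  s_2: [3/5, 1/5, 1/5]
  s_3: [1/2, 1/10, 2/5]
P^2 =
  s_1: [23/50, 7/50, 2/5]
  s_2: [17/50, 9/50, 12/25]
  s_3: [9/25, 4/25, 12/25]
P^3 =
  s_1: [47/125, 4/25, 58/125]
  s_2: [52/125, 19/125, 54/125]
  s_3: [51/125, 19/125, 11/25]

(P^3)[s_3 -> s_3] = 11/25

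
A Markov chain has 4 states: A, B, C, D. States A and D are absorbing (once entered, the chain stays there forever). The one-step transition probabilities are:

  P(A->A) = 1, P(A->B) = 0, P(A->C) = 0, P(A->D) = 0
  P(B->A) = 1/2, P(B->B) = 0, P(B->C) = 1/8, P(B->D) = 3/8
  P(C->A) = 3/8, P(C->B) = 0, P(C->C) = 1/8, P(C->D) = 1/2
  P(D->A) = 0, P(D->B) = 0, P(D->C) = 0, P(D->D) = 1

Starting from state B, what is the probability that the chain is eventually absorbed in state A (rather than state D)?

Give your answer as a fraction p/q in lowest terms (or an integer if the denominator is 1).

Answer: 31/56

Derivation:
Let a_i = P(absorbed in A | start in state i).
Boundary conditions: a_A = 1, a_D = 0.
For each transient state i, a_i = sum_j P(i->j) * a_j:
  a_B = 1/2*a_A + 0*a_B + 1/8*a_C + 3/8*a_D
  a_C = 3/8*a_A + 0*a_B + 1/8*a_C + 1/2*a_D

Substituting a_A = 1 and a_D = 0, rearrange to (I - Q) a = r where r[i] = P(i -> A):
  [1, -1/8] . (a_B, a_C) = 1/2
  [0, 7/8] . (a_B, a_C) = 3/8

Solving yields:
  a_B = 31/56
  a_C = 3/7

Starting state is B, so the absorption probability is a_B = 31/56.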